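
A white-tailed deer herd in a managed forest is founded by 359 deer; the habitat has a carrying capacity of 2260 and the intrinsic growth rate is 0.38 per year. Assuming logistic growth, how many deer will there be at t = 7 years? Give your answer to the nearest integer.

1649 deer

A = (K − N₀)/N₀ = (2260 − 359)/359 = 5.2953.
N(t) = K/(1 + A·e^(−rt)) = 2260/(1 + 5.2953×e^(−0.38×7)).
e^(−2.66) = 0.069948; denominator = 1 + 5.2953×0.069948 = 1.3704.
N = 2260/1.3704 = 1649.16.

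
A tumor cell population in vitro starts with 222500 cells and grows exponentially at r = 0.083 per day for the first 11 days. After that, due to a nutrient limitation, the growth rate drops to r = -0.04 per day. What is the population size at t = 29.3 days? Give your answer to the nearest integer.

Phase 1: N(11) = 222500·e^(0.083×11) = 222500·e^0.913 = 554423.
Phase 2 runs for 29.3 − 11 = 18.3 days at r = -0.04.
N(29.3) = 554423·e^(-0.04×18.3) = 554423·e^-0.732 = 266647.

266647 cells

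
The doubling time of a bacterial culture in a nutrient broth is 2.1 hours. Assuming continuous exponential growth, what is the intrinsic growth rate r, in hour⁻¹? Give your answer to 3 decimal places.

0.330 per hour

r = ln(2)/t_d = 0.6931/2.1 = 0.33007.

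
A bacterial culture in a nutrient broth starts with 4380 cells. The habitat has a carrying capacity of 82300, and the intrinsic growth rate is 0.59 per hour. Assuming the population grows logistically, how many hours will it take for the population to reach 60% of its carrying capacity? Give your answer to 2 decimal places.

A = (K − N₀)/N₀ = (82300 − 4380)/4380 = 17.79.
Solve 82300/(1 + 17.79·e^(−0.59t)) = 49380: 1 + 17.79·e^(−0.59t) = 1.6667, so e^(−0.59t) = 0.0374743.
−0.59·t = ln(0.0374743) = -3.2841, so t = 3.2841/0.59 = 5.5663.

5.57 hours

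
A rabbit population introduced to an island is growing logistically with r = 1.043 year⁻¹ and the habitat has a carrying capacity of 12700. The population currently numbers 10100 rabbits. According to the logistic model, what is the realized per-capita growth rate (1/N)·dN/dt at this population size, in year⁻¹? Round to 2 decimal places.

0.21 per year

(1/N)·dN/dt = r(1 − N/K) = 1.043 × (1 − 10100/12700).
= 1.043 × 0.20472 = 0.21353.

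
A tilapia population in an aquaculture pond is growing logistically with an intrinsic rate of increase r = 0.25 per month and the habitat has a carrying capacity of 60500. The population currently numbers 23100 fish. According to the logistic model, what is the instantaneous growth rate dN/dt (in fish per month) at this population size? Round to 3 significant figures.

3570 fish per month

dN/dt = rN(1 − N/K) = 0.25 × 23100 × (1 − 23100/60500).
1 − 23100/60500 = 0.61818; dN/dt = 0.25 × 23100 × 0.61818 = 3570.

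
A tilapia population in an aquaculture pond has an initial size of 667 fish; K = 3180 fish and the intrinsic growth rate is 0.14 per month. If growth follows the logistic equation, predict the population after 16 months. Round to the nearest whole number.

2270 fish

A = (K − N₀)/N₀ = (3180 − 667)/667 = 3.7676.
N(t) = K/(1 + A·e^(−rt)) = 3180/(1 + 3.7676×e^(−0.14×16)).
e^(−2.24) = 0.10646; denominator = 1 + 3.7676×0.10646 = 1.4011.
N = 3180/1.4011 = 2269.65.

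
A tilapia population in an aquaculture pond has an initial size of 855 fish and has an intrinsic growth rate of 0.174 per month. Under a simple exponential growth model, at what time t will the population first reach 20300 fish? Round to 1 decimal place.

18.2 months

Set N₀·e^(rt) = 20300: e^(0.174·t) = 20300/855 = 23.743.
0.174·t = ln(23.743) = 3.1673, so t = 3.1673/0.174 = 18.203.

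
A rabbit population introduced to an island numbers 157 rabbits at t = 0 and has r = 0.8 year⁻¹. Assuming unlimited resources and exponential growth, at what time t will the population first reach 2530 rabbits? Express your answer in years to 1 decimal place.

Set N₀·e^(rt) = 2530: e^(0.8·t) = 2530/157 = 16.115.
0.8·t = ln(16.115) = 2.7797, so t = 2.7797/0.8 = 3.4747.

3.5 years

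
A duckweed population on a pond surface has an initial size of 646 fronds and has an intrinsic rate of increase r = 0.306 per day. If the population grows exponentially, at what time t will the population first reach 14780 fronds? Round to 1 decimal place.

Set N₀·e^(rt) = 14780: e^(0.306·t) = 14780/646 = 22.879.
0.306·t = ln(22.879) = 3.1302, so t = 3.1302/0.306 = 10.23.

10.2 days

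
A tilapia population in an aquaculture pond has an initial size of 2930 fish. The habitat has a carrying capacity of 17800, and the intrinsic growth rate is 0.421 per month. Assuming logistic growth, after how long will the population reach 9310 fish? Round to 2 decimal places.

A = (K − N₀)/N₀ = (17800 − 2930)/2930 = 5.0751.
Solve 17800/(1 + 5.0751·e^(−0.421t)) = 9310: 1 + 5.0751·e^(−0.421t) = 1.9119, so e^(−0.421t) = 0.179686.
−0.421·t = ln(0.179686) = -1.7165, so t = 1.7165/0.421 = 4.0773.

4.08 months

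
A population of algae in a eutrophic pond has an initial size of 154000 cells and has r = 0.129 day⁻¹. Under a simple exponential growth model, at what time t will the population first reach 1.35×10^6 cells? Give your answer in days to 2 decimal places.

16.83 days

Set N₀·e^(rt) = 1.35×10^6: e^(0.129·t) = 1.35×10^6/154000 = 8.7662.
0.129·t = ln(8.7662) = 2.1709, so t = 2.1709/0.129 = 16.829.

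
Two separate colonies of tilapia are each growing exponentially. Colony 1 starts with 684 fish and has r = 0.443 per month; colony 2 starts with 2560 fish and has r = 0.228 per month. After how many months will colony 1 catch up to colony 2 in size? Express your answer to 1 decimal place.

6.1 months

Set 684·e^(0.443t) = 2560·e^(0.228t).
e^((0.443 − 0.228)t) = 2560/684 → e^(0.215·t) = 3.7427.
0.215·t = ln(3.7427) = 1.3198, so t = 1.3198/0.215 = 6.1386.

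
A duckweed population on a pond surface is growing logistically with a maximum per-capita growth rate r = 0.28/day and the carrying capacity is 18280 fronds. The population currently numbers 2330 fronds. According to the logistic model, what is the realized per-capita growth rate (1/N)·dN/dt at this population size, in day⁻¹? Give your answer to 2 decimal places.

(1/N)·dN/dt = r(1 − N/K) = 0.28 × (1 − 2330/18280).
= 0.28 × 0.87254 = 0.24431.

0.24 per day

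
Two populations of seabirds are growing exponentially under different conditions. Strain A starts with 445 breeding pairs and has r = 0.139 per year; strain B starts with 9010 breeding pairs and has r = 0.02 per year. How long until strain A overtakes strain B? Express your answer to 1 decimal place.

Set 445·e^(0.139t) = 9010·e^(0.02t).
e^((0.139 − 0.02)t) = 9010/445 → e^(0.119·t) = 20.247.
0.119·t = ln(20.247) = 3.008, so t = 3.008/0.119 = 25.277.

25.3 years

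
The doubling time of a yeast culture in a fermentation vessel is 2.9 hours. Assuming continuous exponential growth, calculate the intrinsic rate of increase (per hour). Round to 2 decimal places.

r = ln(2)/t_d = 0.6931/2.9 = 0.23902.

0.24 per hour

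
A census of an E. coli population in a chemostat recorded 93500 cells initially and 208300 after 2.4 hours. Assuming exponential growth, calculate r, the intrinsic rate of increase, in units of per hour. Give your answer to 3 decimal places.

From N(t) = N₀·e^(rt): e^(r·2.4) = 208300/93500 = 2.2278.
r·2.4 = ln(2.2278) = 0.80102, so r = 0.80102/2.4 = 0.33376.

0.334 per hour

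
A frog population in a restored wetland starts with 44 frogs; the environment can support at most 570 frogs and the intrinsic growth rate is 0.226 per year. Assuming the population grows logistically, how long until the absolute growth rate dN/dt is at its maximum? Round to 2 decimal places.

10.98 years

Logistic growth is fastest at N = K/2 = 285.
A = (K − N₀)/N₀ = 11.955. Set K/(1 + A·e^(−rt)) = K/2 → A·e^(−rt) = 1.
e^(−0.226t) = 1/11.955 = 0.0836502, so t = ln(11.955)/0.226 = 2.4811/0.226 = 10.978.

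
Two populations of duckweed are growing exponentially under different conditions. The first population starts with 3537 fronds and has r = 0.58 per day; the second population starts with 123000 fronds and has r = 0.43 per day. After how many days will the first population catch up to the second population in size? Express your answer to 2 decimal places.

23.66 days

Set 3537·e^(0.58t) = 123000·e^(0.43t).
e^((0.58 − 0.43)t) = 123000/3537 → e^(0.15·t) = 34.775.
0.15·t = ln(34.775) = 3.5489, so t = 3.5489/0.15 = 23.659.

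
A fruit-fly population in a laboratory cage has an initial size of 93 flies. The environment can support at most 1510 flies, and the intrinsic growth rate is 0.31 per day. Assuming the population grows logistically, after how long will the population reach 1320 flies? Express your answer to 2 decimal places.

A = (K − N₀)/N₀ = (1510 − 93)/93 = 15.237.
Solve 1510/(1 + 15.237·e^(−0.31t)) = 1320: 1 + 15.237·e^(−0.31t) = 1.1439, so e^(−0.31t) = 0.00944698.
−0.31·t = ln(0.00944698) = -4.6621, so t = 4.6621/0.31 = 15.039.

15.04 days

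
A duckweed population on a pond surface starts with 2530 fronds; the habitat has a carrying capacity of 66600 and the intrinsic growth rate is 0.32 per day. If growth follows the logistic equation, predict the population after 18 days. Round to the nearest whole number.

A = (K − N₀)/N₀ = (66600 − 2530)/2530 = 25.324.
N(t) = K/(1 + A·e^(−rt)) = 66600/(1 + 25.324×e^(−0.32×18)).
e^(−5.76) = 0.0031511; denominator = 1 + 25.324×0.0031511 = 1.0798.
N = 66600/1.0798 = 61678.1.

61678 fronds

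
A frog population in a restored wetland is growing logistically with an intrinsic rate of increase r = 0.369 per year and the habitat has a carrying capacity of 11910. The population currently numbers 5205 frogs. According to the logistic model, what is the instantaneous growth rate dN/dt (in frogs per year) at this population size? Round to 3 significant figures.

dN/dt = rN(1 − N/K) = 0.369 × 5205 × (1 − 5205/11910).
1 − 5205/11910 = 0.56297; dN/dt = 0.369 × 5205 × 0.56297 = 1081.3.

1080 frogs per year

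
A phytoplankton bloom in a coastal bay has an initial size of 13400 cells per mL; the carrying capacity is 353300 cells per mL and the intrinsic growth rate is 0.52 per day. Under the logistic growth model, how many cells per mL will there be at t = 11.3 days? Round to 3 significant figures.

330000 cells per mL

A = (K − N₀)/N₀ = (353300 − 13400)/13400 = 25.366.
N(t) = K/(1 + A·e^(−rt)) = 353300/(1 + 25.366×e^(−0.52×11.3)).
e^(−5.876) = 0.002806; denominator = 1 + 25.366×0.002806 = 1.0712.
N = 353300/1.0712 = 329824.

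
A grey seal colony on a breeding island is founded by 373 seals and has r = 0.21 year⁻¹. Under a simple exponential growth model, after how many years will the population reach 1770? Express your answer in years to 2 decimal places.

Set N₀·e^(rt) = 1770: e^(0.21·t) = 1770/373 = 4.7453.
0.21·t = ln(4.7453) = 1.5572, so t = 1.5572/0.21 = 7.415.

7.42 years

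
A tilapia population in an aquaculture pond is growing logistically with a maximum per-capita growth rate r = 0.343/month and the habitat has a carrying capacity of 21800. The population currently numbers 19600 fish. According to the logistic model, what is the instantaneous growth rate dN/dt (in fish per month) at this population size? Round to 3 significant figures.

678 fish per month

dN/dt = rN(1 − N/K) = 0.343 × 19600 × (1 − 19600/21800).
1 − 19600/21800 = 0.10092; dN/dt = 0.343 × 19600 × 0.10092 = 678.45.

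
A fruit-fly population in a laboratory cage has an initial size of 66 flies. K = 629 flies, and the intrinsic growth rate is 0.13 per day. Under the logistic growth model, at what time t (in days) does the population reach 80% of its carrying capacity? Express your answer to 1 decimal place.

A = (K − N₀)/N₀ = (629 − 66)/66 = 8.5303.
Solve 629/(1 + 8.5303·e^(−0.13t)) = 503.2: 1 + 8.5303·e^(−0.13t) = 1.25, so e^(−0.13t) = 0.0293073.
−0.13·t = ln(0.0293073) = -3.5299, so t = 3.5299/0.13 = 27.153.

27.2 days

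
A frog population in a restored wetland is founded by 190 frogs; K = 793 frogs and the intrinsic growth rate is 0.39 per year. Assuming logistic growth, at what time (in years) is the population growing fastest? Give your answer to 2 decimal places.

Logistic growth is fastest at N = K/2 = 396.5.
A = (K − N₀)/N₀ = 3.1737. Set K/(1 + A·e^(−rt)) = K/2 → A·e^(−rt) = 1.
e^(−0.39t) = 1/3.1737 = 0.315091, so t = ln(3.1737)/0.39 = 1.1549/0.39 = 2.9613.

2.96 years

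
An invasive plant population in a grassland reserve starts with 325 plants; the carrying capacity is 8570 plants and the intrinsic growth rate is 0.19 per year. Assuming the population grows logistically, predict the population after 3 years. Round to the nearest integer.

A = (K − N₀)/N₀ = (8570 − 325)/325 = 25.369.
N(t) = K/(1 + A·e^(−rt)) = 8570/(1 + 25.369×e^(−0.19×3)).
e^(−0.57) = 0.56553; denominator = 1 + 25.369×0.56553 = 15.347.
N = 8570/15.347 = 558.417.

558 plants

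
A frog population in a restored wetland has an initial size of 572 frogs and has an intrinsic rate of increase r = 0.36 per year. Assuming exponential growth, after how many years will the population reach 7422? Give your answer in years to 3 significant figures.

7.12 years

Set N₀·e^(rt) = 7422: e^(0.36·t) = 7422/572 = 12.976.
0.36·t = ln(12.976) = 2.5631, so t = 2.5631/0.36 = 7.1196.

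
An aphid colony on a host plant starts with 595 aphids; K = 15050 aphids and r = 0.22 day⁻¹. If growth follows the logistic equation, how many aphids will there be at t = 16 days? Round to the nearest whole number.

8755 aphids

A = (K − N₀)/N₀ = (15050 − 595)/595 = 24.294.
N(t) = K/(1 + A·e^(−rt)) = 15050/(1 + 24.294×e^(−0.22×16)).
e^(−3.52) = 0.029599; denominator = 1 + 24.294×0.029599 = 1.7191.
N = 15050/1.7191 = 8754.62.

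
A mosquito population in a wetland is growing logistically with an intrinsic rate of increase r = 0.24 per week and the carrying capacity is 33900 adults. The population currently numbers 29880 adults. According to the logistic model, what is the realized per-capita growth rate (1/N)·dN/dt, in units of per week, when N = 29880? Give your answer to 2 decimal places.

(1/N)·dN/dt = r(1 − N/K) = 0.24 × (1 − 29880/33900).
= 0.24 × 0.11858 = 0.02846.

0.03 per week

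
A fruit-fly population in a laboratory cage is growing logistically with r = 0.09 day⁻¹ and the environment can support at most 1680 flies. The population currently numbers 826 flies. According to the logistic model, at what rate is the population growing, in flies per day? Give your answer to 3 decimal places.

dN/dt = rN(1 − N/K) = 0.09 × 826 × (1 − 826/1680).
1 − 826/1680 = 0.50833; dN/dt = 0.09 × 826 × 0.50833 = 37.789.

37.789 flies per day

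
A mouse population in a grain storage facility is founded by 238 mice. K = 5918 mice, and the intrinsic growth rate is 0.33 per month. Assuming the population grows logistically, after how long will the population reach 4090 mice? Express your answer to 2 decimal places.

A = (K − N₀)/N₀ = (5918 − 238)/238 = 23.866.
Solve 5918/(1 + 23.866·e^(−0.33t)) = 4090: 1 + 23.866·e^(−0.33t) = 1.4469, so e^(−0.33t) = 0.0187276.
−0.33·t = ln(0.0187276) = -3.9778, so t = 3.9778/0.33 = 12.054.

12.05 months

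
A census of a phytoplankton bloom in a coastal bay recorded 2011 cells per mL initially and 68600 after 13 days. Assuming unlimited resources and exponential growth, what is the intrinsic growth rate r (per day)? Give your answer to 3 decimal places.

From N(t) = N₀·e^(rt): e^(r·13) = 68600/2011 = 34.112.
r·13 = ln(34.112) = 3.5297, so r = 3.5297/13 = 0.27151.

0.272 per day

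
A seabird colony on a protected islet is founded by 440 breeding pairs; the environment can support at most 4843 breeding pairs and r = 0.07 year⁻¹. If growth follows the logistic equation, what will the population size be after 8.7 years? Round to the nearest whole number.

A = (K − N₀)/N₀ = (4843 − 440)/440 = 10.007.
N(t) = K/(1 + A·e^(−rt)) = 4843/(1 + 10.007×e^(−0.07×8.7)).
e^(−0.609) = 0.54389; denominator = 1 + 10.007×0.54389 = 6.4427.
N = 4843/6.4427 = 751.709.

752 breeding pairs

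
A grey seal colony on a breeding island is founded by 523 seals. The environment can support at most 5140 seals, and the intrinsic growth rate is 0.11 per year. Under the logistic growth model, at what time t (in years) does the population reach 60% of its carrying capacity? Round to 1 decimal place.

23.5 years

A = (K − N₀)/N₀ = (5140 − 523)/523 = 8.8279.
Solve 5140/(1 + 8.8279·e^(−0.11t)) = 3084: 1 + 8.8279·e^(−0.11t) = 1.6667, so e^(−0.11t) = 0.075518.
−0.11·t = ln(0.075518) = -2.5834, so t = 2.5834/0.11 = 23.485.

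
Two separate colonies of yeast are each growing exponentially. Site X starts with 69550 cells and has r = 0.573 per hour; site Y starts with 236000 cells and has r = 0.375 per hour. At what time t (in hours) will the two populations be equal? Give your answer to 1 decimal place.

6.2 hours

Set 69550·e^(0.573t) = 236000·e^(0.375t).
e^((0.573 − 0.375)t) = 236000/69550 → e^(0.198·t) = 3.3932.
0.198·t = ln(3.3932) = 1.2218, so t = 1.2218/0.198 = 6.1706.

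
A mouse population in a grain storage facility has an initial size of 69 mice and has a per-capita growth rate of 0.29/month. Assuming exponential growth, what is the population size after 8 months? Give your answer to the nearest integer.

702 mice

N(t) = N₀·e^(rt) = 69 × e^(0.29×8) = 69 × e^2.32.
e^2.32 ≈ 10.176, so N ≈ 69 × 10.176 = 702.122.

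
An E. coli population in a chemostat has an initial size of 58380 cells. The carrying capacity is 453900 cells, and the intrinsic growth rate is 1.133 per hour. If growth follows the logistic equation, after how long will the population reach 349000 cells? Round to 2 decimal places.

2.75 hours

A = (K − N₀)/N₀ = (453900 − 58380)/58380 = 6.7749.
Solve 453900/(1 + 6.7749·e^(−1.133t)) = 349000: 1 + 6.7749·e^(−1.133t) = 1.3006, so e^(−1.133t) = 0.0443655.
−1.133·t = ln(0.0443655) = -3.1153, so t = 3.1153/1.133 = 2.7496.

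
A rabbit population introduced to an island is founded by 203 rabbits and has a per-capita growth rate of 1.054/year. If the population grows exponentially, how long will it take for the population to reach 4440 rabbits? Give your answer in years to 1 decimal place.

Set N₀·e^(rt) = 4440: e^(1.054·t) = 4440/203 = 21.872.
1.054·t = ln(21.872) = 3.0852, so t = 3.0852/1.054 = 2.9271.

2.9 years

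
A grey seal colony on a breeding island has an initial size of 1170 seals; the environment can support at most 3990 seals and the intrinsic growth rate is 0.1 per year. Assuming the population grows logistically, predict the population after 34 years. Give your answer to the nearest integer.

A = (K − N₀)/N₀ = (3990 − 1170)/1170 = 2.4103.
N(t) = K/(1 + A·e^(−rt)) = 3990/(1 + 2.4103×e^(−0.1×34)).
e^(−3.4) = 0.033373; denominator = 1 + 2.4103×0.033373 = 1.0804.
N = 3990/1.0804 = 3692.95.

3693 seals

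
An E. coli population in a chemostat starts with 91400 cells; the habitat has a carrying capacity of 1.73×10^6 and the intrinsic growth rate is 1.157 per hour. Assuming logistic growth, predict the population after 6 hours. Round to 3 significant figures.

A = (K − N₀)/N₀ = (1.73×10^6 − 91400)/91400 = 17.928.
N(t) = K/(1 + A·e^(−rt)) = 1.73×10^6/(1 + 17.928×e^(−1.157×6)).
e^(−6.942) = 0.00096633; denominator = 1 + 17.928×0.00096633 = 1.0173.
N = 1.73×10^6/1.0173 = 1.700539×10^6.

1700000 cells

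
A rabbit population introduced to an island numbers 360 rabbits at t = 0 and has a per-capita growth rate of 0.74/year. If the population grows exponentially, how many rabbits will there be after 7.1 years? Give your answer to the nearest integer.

68879 rabbits

N(t) = N₀·e^(rt) = 360 × e^(0.74×7.1) = 360 × e^5.254.
e^5.254 ≈ 191.33, so N ≈ 360 × 191.33 = 68878.8.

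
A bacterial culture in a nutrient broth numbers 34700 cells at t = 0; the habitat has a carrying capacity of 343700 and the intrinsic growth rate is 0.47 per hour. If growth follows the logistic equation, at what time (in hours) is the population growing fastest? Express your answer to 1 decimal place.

4.7 hours

Logistic growth is fastest at N = K/2 = 171850.
A = (K − N₀)/N₀ = 8.9049. Set K/(1 + A·e^(−rt)) = K/2 → A·e^(−rt) = 1.
e^(−0.47t) = 1/8.9049 = 0.112298, so t = ln(8.9049)/0.47 = 2.1866/0.47 = 4.6523.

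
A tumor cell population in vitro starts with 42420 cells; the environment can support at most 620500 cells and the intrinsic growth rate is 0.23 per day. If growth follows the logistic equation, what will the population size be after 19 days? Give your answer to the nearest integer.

A = (K − N₀)/N₀ = (620500 − 42420)/42420 = 13.628.
N(t) = K/(1 + A·e^(−rt)) = 620500/(1 + 13.628×e^(−0.23×19)).
e^(−4.37) = 0.012651; denominator = 1 + 13.628×0.012651 = 1.1724.
N = 620500/1.1724 = 529254.

529254 cells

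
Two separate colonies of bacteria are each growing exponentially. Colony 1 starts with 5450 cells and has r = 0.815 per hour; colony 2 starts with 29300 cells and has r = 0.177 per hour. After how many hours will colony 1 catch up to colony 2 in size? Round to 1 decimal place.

2.6 hours

Set 5450·e^(0.815t) = 29300·e^(0.177t).
e^((0.815 − 0.177)t) = 29300/5450 → e^(0.638·t) = 5.3761.
0.638·t = ln(5.3761) = 1.682, so t = 1.682/0.638 = 2.6363.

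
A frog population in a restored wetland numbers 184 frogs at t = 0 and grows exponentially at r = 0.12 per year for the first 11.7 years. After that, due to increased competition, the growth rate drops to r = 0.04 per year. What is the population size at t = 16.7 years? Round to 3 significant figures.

Phase 1: N(11.7) = 184·e^(0.12×11.7) = 184·e^1.404 = 749.147.
Phase 2 runs for 16.7 − 11.7 = 5 years at r = 0.04.
N(16.7) = 749.147·e^(0.04×5) = 749.147·e^0.2 = 915.011.

915 frogs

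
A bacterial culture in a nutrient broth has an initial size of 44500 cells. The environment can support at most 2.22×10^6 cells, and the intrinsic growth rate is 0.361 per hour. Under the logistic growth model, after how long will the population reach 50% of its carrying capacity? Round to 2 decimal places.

A = (K − N₀)/N₀ = (2.22×10^6 − 44500)/44500 = 48.888.
Solve 2.22×10^6/(1 + 48.888·e^(−0.361t)) = 1.11×10^6: 1 + 48.888·e^(−0.361t) = 2, so e^(−0.361t) = 0.0204551.
−0.361·t = ln(0.0204551) = -3.8895, so t = 3.8895/0.361 = 10.774.

10.77 hours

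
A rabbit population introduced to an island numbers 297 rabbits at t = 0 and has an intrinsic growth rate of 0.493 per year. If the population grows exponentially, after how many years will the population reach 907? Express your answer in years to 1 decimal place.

2.3 years

Set N₀·e^(rt) = 907: e^(0.493·t) = 907/297 = 3.0539.
0.493·t = ln(3.0539) = 1.1164, so t = 1.1164/0.493 = 2.2645.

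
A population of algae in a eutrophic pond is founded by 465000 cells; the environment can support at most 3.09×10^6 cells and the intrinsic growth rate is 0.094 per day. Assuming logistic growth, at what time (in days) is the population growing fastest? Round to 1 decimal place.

Logistic growth is fastest at N = K/2 = 1.545×10^6.
A = (K − N₀)/N₀ = 5.6452. Set K/(1 + A·e^(−rt)) = K/2 → A·e^(−rt) = 1.
e^(−0.094t) = 1/5.6452 = 0.177143, so t = ln(5.6452)/0.094 = 1.7308/0.094 = 18.413.

18.4 days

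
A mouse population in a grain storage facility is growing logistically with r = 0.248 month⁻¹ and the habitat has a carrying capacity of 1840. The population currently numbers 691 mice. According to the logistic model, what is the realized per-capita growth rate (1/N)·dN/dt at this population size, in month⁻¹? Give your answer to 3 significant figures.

0.155 per month

(1/N)·dN/dt = r(1 − N/K) = 0.248 × (1 − 691/1840).
= 0.248 × 0.62446 = 0.15487.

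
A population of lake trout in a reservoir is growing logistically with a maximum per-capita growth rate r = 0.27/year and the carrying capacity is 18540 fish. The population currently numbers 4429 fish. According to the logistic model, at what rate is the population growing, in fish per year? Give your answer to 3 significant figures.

910 fish per year

dN/dt = rN(1 − N/K) = 0.27 × 4429 × (1 − 4429/18540).
1 − 4429/18540 = 0.76111; dN/dt = 0.27 × 4429 × 0.76111 = 910.16.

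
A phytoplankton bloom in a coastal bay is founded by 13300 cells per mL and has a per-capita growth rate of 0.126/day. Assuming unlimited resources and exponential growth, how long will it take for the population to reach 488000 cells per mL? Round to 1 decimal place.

28.6 days

Set N₀·e^(rt) = 488000: e^(0.126·t) = 488000/13300 = 36.692.
0.126·t = ln(36.692) = 3.6026, so t = 3.6026/0.126 = 28.592.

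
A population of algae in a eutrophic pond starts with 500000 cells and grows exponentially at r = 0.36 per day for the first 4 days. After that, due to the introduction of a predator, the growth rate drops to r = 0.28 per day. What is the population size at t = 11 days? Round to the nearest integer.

Phase 1: N(4) = 500000·e^(0.36×4) = 500000·e^1.44 = 2.110348×10^6.
Phase 2 runs for 11 − 4 = 7 days at r = 0.28.
N(11) = 2.110348×10^6·e^(0.28×7) = 2.110348×10^6·e^1.96 = 1.498205×10^7.

14982050 cells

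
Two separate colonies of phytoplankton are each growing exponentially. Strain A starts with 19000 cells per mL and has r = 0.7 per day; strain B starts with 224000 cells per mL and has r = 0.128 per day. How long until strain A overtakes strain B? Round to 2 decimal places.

4.31 days

Set 19000·e^(0.7t) = 224000·e^(0.128t).
e^((0.7 − 0.128)t) = 224000/19000 → e^(0.572·t) = 11.789.
0.572·t = ln(11.789) = 2.4672, so t = 2.4672/0.572 = 4.3133.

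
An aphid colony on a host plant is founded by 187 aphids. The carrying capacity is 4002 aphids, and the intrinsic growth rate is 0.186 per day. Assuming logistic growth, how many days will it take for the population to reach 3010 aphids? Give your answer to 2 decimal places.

22.18 days

A = (K − N₀)/N₀ = (4002 − 187)/187 = 20.401.
Solve 4002/(1 + 20.401·e^(−0.186t)) = 3010: 1 + 20.401·e^(−0.186t) = 1.3296, so e^(−0.186t) = 0.0161545.
−0.186·t = ln(0.0161545) = -4.1256, so t = 4.1256/0.186 = 22.18.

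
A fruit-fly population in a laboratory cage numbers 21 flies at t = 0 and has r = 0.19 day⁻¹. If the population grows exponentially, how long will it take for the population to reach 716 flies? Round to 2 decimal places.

Set N₀·e^(rt) = 716: e^(0.19·t) = 716/21 = 34.095.
0.19·t = ln(34.095) = 3.5292, so t = 3.5292/0.19 = 18.575.

18.57 days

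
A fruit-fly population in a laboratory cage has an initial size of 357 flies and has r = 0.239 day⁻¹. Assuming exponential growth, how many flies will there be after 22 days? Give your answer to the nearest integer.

68579 flies

N(t) = N₀·e^(rt) = 357 × e^(0.239×22) = 357 × e^5.258.
e^5.258 ≈ 192.1, so N ≈ 357 × 192.1 = 68578.6.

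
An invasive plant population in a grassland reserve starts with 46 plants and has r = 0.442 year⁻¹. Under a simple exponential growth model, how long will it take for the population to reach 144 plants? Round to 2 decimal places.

Set N₀·e^(rt) = 144: e^(0.442·t) = 144/46 = 3.1304.
0.442·t = ln(3.1304) = 1.1412, so t = 1.1412/0.442 = 2.5818.

2.58 years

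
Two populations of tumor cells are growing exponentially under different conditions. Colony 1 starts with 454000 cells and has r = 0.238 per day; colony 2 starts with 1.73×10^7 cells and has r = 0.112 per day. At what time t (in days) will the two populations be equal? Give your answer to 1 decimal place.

Set 454000·e^(0.238t) = 1.73×10^7·e^(0.112t).
e^((0.238 − 0.112)t) = 1.73×10^7/454000 → e^(0.126·t) = 38.106.
0.126·t = ln(38.106) = 3.6404, so t = 3.6404/0.126 = 28.892.

28.9 days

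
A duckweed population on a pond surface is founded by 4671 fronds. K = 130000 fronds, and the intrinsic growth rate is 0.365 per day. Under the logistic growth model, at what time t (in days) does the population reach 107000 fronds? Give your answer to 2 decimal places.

A = (K − N₀)/N₀ = (130000 − 4671)/4671 = 26.831.
Solve 130000/(1 + 26.831·e^(−0.365t)) = 107000: 1 + 26.831·e^(−0.365t) = 1.215, so e^(−0.365t) = 0.00801129.
−0.365·t = ln(0.00801129) = -4.8269, so t = 4.8269/0.365 = 13.224.

13.22 days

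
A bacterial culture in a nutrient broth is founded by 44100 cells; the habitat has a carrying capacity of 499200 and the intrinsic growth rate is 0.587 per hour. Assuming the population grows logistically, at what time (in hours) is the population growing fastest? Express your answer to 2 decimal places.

3.98 hours

Logistic growth is fastest at N = K/2 = 249600.
A = (K − N₀)/N₀ = 10.32. Set K/(1 + A·e^(−rt)) = K/2 → A·e^(−rt) = 1.
e^(−0.587t) = 1/10.32 = 0.0969018, so t = ln(10.32)/0.587 = 2.3341/0.587 = 3.9762.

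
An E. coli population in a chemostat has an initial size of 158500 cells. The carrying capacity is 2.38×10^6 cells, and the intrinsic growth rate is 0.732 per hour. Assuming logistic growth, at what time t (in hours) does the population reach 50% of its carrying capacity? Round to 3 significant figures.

3.61 hours

A = (K − N₀)/N₀ = (2.38×10^6 − 158500)/158500 = 14.016.
Solve 2.38×10^6/(1 + 14.016·e^(−0.732t)) = 1.19×10^6: 1 + 14.016·e^(−0.732t) = 2, so e^(−0.732t) = 0.0713482.
−0.732·t = ln(0.0713482) = -2.6402, so t = 2.6402/0.732 = 3.6068.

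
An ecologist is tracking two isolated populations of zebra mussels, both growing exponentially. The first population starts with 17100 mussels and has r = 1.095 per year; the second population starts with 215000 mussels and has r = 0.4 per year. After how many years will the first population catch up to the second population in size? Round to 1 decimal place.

3.6 years

Set 17100·e^(1.095t) = 215000·e^(0.4t).
e^((1.095 − 0.4)t) = 215000/17100 → e^(0.695·t) = 12.573.
0.695·t = ln(12.573) = 2.5316, so t = 2.5316/0.695 = 3.6425.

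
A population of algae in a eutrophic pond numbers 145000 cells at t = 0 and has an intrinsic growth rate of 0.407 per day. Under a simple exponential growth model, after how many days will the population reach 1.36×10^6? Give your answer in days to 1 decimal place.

5.5 days

Set N₀·e^(rt) = 1.36×10^6: e^(0.407·t) = 1.36×10^6/145000 = 9.3793.
0.407·t = ln(9.3793) = 2.2385, so t = 2.2385/0.407 = 5.5.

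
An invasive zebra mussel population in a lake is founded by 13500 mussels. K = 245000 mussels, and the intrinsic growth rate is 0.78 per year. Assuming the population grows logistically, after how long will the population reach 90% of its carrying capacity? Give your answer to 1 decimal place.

6.5 years

A = (K − N₀)/N₀ = (245000 − 13500)/13500 = 17.148.
Solve 245000/(1 + 17.148·e^(−0.78t)) = 220500: 1 + 17.148·e^(−0.78t) = 1.1111, so e^(−0.78t) = 0.00647948.
−0.78·t = ln(0.00647948) = -5.0391, so t = 5.0391/0.78 = 6.4604.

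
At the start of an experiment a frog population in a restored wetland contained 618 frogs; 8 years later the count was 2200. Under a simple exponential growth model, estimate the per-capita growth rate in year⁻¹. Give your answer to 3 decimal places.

0.159 per year

From N(t) = N₀·e^(rt): e^(r·8) = 2200/618 = 3.5599.
r·8 = ln(3.5599) = 1.2697, so r = 1.2697/8 = 0.15872.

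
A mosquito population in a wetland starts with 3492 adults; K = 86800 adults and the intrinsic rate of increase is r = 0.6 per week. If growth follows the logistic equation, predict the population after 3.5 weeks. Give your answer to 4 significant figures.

22130 adults

A = (K − N₀)/N₀ = (86800 − 3492)/3492 = 23.857.
N(t) = K/(1 + A·e^(−rt)) = 86800/(1 + 23.857×e^(−0.6×3.5)).
e^(−2.1) = 0.12246; denominator = 1 + 23.857×0.12246 = 3.9214.
N = 86800/3.9214 = 22134.8.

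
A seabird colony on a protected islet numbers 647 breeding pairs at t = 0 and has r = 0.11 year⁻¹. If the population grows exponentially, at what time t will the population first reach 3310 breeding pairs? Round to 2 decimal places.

Set N₀·e^(rt) = 3310: e^(0.11·t) = 3310/647 = 5.1159.
0.11·t = ln(5.1159) = 1.6324, so t = 1.6324/0.11 = 14.84.

14.84 years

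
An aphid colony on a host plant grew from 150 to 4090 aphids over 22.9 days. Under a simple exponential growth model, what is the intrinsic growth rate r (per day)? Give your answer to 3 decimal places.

0.144 per day

From N(t) = N₀·e^(rt): e^(r·22.9) = 4090/150 = 27.267.
r·22.9 = ln(27.267) = 3.3057, so r = 3.3057/22.9 = 0.14435.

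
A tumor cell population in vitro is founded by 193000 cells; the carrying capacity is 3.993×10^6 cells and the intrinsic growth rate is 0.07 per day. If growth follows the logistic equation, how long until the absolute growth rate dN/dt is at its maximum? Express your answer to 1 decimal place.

42.6 days

Logistic growth is fastest at N = K/2 = 1.9965×10^6.
A = (K − N₀)/N₀ = 19.689. Set K/(1 + A·e^(−rt)) = K/2 → A·e^(−rt) = 1.
e^(−0.07t) = 1/19.689 = 0.0507895, so t = ln(19.689)/0.07 = 2.9801/0.07 = 42.572.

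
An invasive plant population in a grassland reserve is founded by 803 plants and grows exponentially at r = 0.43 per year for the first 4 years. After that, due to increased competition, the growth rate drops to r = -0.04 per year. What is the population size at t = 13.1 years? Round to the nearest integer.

3116 plants

Phase 1: N(4) = 803·e^(0.43×4) = 803·e^1.72 = 4484.38.
Phase 2 runs for 13.1 − 4 = 9.1 years at r = -0.04.
N(13.1) = 4484.38·e^(-0.04×9.1) = 4484.38·e^-0.364 = 3116.15.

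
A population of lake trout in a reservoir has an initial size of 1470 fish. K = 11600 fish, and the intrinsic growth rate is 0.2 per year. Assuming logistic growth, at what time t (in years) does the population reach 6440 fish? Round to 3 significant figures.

10.8 years

A = (K − N₀)/N₀ = (11600 − 1470)/1470 = 6.8912.
Solve 11600/(1 + 6.8912·e^(−0.2t)) = 6440: 1 + 6.8912·e^(−0.2t) = 1.8012, so e^(−0.2t) = 0.116271.
−0.2·t = ln(0.116271) = -2.1518, so t = 2.1518/0.2 = 10.759.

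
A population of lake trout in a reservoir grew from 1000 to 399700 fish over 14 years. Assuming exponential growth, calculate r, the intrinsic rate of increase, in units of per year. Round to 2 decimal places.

0.43 per year

From N(t) = N₀·e^(rt): e^(r·14) = 399700/1000 = 399.7.
r·14 = ln(399.7) = 5.9907, so r = 5.9907/14 = 0.42791.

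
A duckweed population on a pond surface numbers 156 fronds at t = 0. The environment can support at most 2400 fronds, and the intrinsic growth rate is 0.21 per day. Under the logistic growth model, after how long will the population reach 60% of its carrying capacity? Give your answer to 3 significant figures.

14.6 days

A = (K − N₀)/N₀ = (2400 − 156)/156 = 14.385.
Solve 2400/(1 + 14.385·e^(−0.21t)) = 1440: 1 + 14.385·e^(−0.21t) = 1.6667, so e^(−0.21t) = 0.0463458.
−0.21·t = ln(0.0463458) = -3.0716, so t = 3.0716/0.21 = 14.627.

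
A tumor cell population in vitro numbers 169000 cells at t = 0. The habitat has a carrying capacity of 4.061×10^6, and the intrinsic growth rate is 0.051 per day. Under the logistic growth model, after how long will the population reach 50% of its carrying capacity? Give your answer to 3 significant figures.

A = (K − N₀)/N₀ = (4.061×10^6 − 169000)/169000 = 23.03.
Solve 4.061×10^6/(1 + 23.03·e^(−0.051t)) = 2.0305×10^6: 1 + 23.03·e^(−0.051t) = 2, so e^(−0.051t) = 0.0434224.
−0.051·t = ln(0.0434224) = -3.1368, so t = 3.1368/0.051 = 61.505.

61.5 days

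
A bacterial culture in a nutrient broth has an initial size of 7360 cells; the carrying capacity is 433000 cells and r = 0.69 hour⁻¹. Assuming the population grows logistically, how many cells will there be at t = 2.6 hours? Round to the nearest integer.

40784 cells

A = (K − N₀)/N₀ = (433000 − 7360)/7360 = 57.832.
N(t) = K/(1 + A·e^(−rt)) = 433000/(1 + 57.832×e^(−0.69×2.6)).
e^(−1.794) = 0.16629; denominator = 1 + 57.832×0.16629 = 10.617.
N = 433000/10.617 = 40783.6.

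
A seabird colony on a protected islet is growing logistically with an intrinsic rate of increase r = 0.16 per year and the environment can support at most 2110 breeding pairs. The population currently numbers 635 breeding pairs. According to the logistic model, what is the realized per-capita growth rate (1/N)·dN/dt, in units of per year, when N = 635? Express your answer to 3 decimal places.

0.112 per year

(1/N)·dN/dt = r(1 − N/K) = 0.16 × (1 − 635/2110).
= 0.16 × 0.69905 = 0.11185.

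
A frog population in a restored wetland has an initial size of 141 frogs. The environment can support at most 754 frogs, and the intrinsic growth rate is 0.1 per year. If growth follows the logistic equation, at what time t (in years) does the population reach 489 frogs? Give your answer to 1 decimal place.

A = (K − N₀)/N₀ = (754 − 141)/141 = 4.3475.
Solve 754/(1 + 4.3475·e^(−0.1t)) = 489: 1 + 4.3475·e^(−0.1t) = 1.5419, so e^(−0.1t) = 0.124651.
−0.1·t = ln(0.124651) = -2.0822, so t = 2.0822/0.1 = 20.822.

20.8 years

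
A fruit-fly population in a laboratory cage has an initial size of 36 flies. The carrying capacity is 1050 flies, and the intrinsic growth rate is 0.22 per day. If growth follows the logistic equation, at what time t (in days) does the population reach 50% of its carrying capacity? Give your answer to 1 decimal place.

15.2 days

A = (K − N₀)/N₀ = (1050 − 36)/36 = 28.167.
Solve 1050/(1 + 28.167·e^(−0.22t)) = 525: 1 + 28.167·e^(−0.22t) = 2, so e^(−0.22t) = 0.035503.
−0.22·t = ln(0.035503) = -3.3381, so t = 3.3381/0.22 = 15.173.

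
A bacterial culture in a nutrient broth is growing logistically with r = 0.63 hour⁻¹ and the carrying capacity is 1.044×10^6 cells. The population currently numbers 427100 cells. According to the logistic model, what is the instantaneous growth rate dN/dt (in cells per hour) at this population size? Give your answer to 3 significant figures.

159000 cells per hour

dN/dt = rN(1 − N/K) = 0.63 × 427100 × (1 − 427100/1.044×10^6).
1 − 427100/1.044×10^6 = 0.5909; dN/dt = 0.63 × 427100 × 0.5909 = 1.58995×10^5.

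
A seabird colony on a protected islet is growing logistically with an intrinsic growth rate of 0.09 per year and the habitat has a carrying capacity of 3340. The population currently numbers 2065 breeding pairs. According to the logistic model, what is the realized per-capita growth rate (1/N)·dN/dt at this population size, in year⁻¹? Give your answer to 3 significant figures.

(1/N)·dN/dt = r(1 − N/K) = 0.09 × (1 − 2065/3340).
= 0.09 × 0.38174 = 0.034356.

0.0344 per year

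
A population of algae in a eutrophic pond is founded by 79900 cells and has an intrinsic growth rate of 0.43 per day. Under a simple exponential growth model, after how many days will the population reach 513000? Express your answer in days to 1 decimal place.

Set N₀·e^(rt) = 513000: e^(0.43·t) = 513000/79900 = 6.4205.
0.43·t = ln(6.4205) = 1.8595, so t = 1.8595/0.43 = 4.3244.

4.3 days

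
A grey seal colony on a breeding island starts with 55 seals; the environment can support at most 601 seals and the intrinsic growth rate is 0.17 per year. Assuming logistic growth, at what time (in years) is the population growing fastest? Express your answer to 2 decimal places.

Logistic growth is fastest at N = K/2 = 300.5.
A = (K − N₀)/N₀ = 9.9273. Set K/(1 + A·e^(−rt)) = K/2 → A·e^(−rt) = 1.
e^(−0.17t) = 1/9.9273 = 0.100733, so t = ln(9.9273)/0.17 = 2.2953/0.17 = 13.502.

13.50 years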